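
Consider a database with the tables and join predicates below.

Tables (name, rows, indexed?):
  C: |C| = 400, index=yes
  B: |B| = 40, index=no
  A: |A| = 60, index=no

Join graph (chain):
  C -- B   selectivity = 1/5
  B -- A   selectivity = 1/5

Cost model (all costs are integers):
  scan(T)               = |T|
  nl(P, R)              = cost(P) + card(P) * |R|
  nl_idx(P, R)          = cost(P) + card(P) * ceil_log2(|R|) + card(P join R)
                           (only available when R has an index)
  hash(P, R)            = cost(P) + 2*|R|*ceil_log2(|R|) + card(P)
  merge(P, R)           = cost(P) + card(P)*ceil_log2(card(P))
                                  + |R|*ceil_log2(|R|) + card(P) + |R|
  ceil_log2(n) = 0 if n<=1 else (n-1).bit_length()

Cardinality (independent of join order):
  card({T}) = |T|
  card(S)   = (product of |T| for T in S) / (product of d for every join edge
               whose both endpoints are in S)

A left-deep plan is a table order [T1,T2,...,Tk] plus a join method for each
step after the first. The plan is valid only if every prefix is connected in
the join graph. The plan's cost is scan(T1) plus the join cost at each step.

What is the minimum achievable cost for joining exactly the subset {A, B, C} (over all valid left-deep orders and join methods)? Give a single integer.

Selinger DP over subsets of {A,B,C}:
  {C}: scan cost=400, card=400
  {B}: scan cost=40, card=40
  {A}: scan cost=60, card=60
  {BC}: card=3200; try (B,hash)→1280, (C,nl_idx)→3600, (C,merge)→4320, (B,merge)→4680, (C,hash)→7280, (C,nl)→16040 …(+1); best=1280 via (B,hash)
  {AB}: card=480; try (B,hash)→600, (A,merge)→740, (B,merge)→760, (A,hash)→800, (A,nl)→2440, (B,nl)→2460; best=600 via (B,hash)
  {ABC}: card=38400; try (A,hash)→5200, (C,hash)→8280, (C,merge)→9400, (A,merge)→43300, (C,nl_idx)→43320, (C,nl)→192600 …(+1); best=5200 via (A,hash)

5200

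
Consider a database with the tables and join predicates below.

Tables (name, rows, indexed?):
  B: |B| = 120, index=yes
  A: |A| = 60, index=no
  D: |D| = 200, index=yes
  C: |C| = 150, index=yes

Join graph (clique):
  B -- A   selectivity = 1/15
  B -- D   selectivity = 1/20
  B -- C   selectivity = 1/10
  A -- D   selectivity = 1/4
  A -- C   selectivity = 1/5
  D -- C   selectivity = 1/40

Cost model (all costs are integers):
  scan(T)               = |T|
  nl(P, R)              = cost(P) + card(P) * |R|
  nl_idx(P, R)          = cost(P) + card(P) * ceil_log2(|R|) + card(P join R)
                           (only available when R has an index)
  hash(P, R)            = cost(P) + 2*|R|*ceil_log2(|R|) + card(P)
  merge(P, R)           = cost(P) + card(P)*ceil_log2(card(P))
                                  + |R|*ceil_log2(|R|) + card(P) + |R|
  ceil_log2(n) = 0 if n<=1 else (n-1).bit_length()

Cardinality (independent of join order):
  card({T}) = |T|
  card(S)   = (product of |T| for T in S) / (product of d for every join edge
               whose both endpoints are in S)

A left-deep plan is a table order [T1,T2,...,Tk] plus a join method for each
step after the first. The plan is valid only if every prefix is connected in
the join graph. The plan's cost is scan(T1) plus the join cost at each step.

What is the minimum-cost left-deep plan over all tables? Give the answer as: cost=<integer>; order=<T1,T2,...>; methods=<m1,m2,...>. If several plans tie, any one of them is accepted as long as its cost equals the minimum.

cost=5700; order=C,D,B,A; methods=nl_idx,hash,hash

Selinger DP (subsets sized 1..n):
  {B}: scan cost=120, card=120
  {A}: scan cost=60, card=60
  {D}: scan cost=200, card=200
  {C}: scan cost=150, card=150
  {AB}: card=480; try (B,nl_idx)→960, (A,hash)→960, (B,merge)→1440, (A,merge)→1500, (B,hash)→1800, (B,nl)→7260 …(+1); best=960 via (B,nl_idx)
  {BD}: card=1200; try (B,hash)→2080, (D,nl_idx)→2280, (B,nl_idx)→2800, (D,merge)→2880, (B,merge)→2960, (D,hash)→3440 …(+2); best=2080 via (B,hash)
  {BC}: card=1800; try (B,hash)→1980, (C,merge)→2430, (B,merge)→2460, (C,hash)→2640, (C,nl_idx)→2880, (B,nl_idx)→3000 …(+2); best=1980 via (B,hash)
  {AD}: card=3000; try (A,hash)→1120, (D,merge)→2280, (A,merge)→2420, (D,hash)→3320, (D,nl_idx)→3540, (D,nl)→12060 …(+1); best=1120 via (A,hash)
  {AC}: card=1800; try (A,hash)→1020, (C,merge)→1830, (A,merge)→1920, (C,nl_idx)→2340, (C,hash)→2520, (C,nl)→9060 …(+1); best=1020 via (A,hash)
  {CD}: card=750; try (D,nl_idx)→2100, (C,nl_idx)→2550, (C,hash)→2800, (D,merge)→3300, (C,merge)→3350, (D,hash)→3500 …(+2); best=2100 via (D,nl_idx)
  {ABD}: card=1200; try (A,hash)→4000, (D,hash)→4640, (B,hash)→5800, (D,nl_idx)→6000, (D,merge)→7560, (A,merge)→16900 …(+5); best=4000 via (A,hash)
  {ABC}: card=1440; try (C,hash)→3840, (B,hash)→4500, (A,hash)→4500, (C,nl_idx)→6240, (C,merge)→7110, (B,nl_idx)→15060 …(+5); best=3840 via (C,hash)
  {BCD}: card=450; try (B,hash)→4530, (C,hash)→5680, (D,hash)→6980, (B,nl_idx)→7800, (B,merge)→11310, (C,nl_idx)→12130 …(+6); best=4530 via (B,hash)
  {ACD}: card=2250; try (A,hash)→3570, (D,hash)→6020, (C,hash)→6520, (A,merge)→10770, (D,nl_idx)→17670, (D,merge)→24420 …(+5); best=3570 via (A,hash)
  {ABCD}: card=90; try (A,hash)→5700, (B,hash)→7500, (C,hash)→7600, (D,hash)→8480, (A,merge)→9450, (C,nl_idx)→13690 …(+9); best=5700 via (A,hash)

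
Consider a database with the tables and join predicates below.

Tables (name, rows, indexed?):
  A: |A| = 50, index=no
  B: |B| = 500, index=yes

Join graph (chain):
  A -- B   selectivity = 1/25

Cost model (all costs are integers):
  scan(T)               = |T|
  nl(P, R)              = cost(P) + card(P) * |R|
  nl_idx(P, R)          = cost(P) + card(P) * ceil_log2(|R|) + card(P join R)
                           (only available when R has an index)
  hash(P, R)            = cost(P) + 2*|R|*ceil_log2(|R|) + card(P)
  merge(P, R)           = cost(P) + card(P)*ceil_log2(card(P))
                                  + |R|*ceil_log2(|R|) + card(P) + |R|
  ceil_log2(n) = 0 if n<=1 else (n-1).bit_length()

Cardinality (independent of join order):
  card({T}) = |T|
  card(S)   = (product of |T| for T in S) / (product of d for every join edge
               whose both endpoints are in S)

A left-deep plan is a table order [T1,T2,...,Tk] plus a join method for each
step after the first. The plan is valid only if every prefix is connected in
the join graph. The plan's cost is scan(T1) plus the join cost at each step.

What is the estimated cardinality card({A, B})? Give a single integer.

1000

Tables in S: A(50), B(500)
Edges inside S: A-B(d=25)
numerator = 50 * 500 = 25000
denominator = 25 = 25
card(S) = 25000 / 25 = 1000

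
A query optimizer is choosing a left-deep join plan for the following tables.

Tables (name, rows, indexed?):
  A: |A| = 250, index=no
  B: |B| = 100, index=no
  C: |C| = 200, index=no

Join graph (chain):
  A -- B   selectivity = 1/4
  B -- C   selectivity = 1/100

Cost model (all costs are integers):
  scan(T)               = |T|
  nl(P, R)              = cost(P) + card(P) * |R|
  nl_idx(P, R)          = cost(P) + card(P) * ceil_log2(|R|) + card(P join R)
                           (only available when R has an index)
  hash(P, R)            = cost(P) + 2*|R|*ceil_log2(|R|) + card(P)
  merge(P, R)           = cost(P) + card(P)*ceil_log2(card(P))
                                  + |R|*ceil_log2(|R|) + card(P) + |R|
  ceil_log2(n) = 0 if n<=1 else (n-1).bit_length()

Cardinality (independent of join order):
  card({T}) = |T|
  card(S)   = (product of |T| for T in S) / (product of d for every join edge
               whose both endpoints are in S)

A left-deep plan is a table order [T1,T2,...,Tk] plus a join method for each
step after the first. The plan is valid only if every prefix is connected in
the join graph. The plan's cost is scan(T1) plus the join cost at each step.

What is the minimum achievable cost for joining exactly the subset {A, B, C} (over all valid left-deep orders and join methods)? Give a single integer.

5850

Selinger DP over subsets of {A,B,C}:
  {A}: scan cost=250, card=250
  {B}: scan cost=100, card=100
  {C}: scan cost=200, card=200
  {AB}: card=6250; try (B,hash)→1900, (A,merge)→3150, (B,merge)→3300, (A,hash)→4200, (A,nl)→25100, (B,nl)→25250; best=1900 via (B,hash)
  {BC}: card=200; try (B,hash)→1800, (C,merge)→2700, (B,merge)→2800, (C,hash)→3400, (C,nl)→20100, (B,nl)→20200; best=1800 via (B,hash)
  {ABC}: card=12500; try (A,merge)→5850, (A,hash)→6000, (C,hash)→11350, (A,nl)→51800, (C,merge)→91200, (C,nl)→1251900; best=5850 via (A,merge)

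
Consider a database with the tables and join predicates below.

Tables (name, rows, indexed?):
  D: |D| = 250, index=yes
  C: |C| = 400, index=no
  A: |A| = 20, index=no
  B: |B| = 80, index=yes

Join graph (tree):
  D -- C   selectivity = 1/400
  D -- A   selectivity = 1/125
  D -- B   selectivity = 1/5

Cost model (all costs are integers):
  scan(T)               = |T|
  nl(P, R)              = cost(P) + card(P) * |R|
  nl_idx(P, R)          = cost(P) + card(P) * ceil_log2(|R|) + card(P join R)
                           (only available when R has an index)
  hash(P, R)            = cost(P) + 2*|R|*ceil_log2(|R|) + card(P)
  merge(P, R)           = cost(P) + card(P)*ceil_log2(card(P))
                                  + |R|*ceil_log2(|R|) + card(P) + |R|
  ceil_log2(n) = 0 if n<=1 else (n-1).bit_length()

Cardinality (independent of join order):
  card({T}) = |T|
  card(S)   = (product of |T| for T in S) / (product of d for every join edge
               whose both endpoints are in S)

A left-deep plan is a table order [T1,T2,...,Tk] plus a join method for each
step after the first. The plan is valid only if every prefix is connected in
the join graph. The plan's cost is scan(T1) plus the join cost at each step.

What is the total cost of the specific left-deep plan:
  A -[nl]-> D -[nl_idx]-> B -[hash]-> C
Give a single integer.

13780

step 1: scan A: cost=20, card=20
step 2: join D via nl
    card(P join D) = 20*250/(125) = 40
    cost = 20 + 20*250 = 5020
step 3: join B via nl_idx
    card(P join B) = 40*80/(5) = 640
    cost = 5020 + 40*7 + 640 = 5940
step 4: join C via hash
    card(P join C) = 640*400/(400) = 640
    cost = 5940 + 2*400*9 + 640 = 13780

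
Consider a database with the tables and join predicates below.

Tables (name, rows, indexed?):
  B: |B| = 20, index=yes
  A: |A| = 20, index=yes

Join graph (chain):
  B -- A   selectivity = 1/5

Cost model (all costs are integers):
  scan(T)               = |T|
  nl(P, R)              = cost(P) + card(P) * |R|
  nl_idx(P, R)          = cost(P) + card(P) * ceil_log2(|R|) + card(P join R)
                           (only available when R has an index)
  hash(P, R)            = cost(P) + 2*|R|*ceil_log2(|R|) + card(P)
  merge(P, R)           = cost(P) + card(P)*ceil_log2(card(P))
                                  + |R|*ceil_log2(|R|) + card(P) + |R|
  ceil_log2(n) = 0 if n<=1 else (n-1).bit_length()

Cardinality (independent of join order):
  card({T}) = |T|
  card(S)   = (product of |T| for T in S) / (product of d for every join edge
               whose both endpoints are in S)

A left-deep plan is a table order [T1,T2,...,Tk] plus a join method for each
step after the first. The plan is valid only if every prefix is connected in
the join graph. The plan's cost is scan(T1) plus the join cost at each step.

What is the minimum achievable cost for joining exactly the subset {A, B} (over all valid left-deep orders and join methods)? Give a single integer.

200

Selinger DP over subsets of {A,B}:
  {B}: scan cost=20, card=20
  {A}: scan cost=20, card=20
  {AB}: card=80; try (B,nl_idx)→200, (A,nl_idx)→200, (B,hash)→240, (A,hash)→240, (B,merge)→260, (A,merge)→260 …(+2); best=200 via (B,nl_idx)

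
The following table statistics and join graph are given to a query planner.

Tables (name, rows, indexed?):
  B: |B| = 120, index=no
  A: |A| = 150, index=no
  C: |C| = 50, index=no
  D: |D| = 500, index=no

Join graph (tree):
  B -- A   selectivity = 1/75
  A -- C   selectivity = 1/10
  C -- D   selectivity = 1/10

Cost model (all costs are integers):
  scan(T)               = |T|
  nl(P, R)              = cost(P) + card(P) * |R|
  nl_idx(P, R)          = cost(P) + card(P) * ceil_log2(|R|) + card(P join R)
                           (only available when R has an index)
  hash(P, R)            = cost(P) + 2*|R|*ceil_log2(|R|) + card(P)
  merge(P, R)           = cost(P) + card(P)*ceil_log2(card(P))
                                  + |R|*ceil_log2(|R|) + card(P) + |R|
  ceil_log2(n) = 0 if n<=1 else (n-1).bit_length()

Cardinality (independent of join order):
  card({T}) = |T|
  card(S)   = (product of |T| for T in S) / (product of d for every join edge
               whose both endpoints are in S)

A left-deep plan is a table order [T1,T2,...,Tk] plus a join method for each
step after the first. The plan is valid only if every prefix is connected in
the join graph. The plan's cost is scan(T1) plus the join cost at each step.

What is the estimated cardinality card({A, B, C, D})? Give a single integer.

60000

Tables in S: A(150), B(120), C(50), D(500)
Edges inside S: B-A(d=75), A-C(d=10), C-D(d=10)
numerator = 150 * 120 * 50 * 500 = 450000000
denominator = 75 * 10 * 10 = 7500
card(S) = 450000000 / 7500 = 60000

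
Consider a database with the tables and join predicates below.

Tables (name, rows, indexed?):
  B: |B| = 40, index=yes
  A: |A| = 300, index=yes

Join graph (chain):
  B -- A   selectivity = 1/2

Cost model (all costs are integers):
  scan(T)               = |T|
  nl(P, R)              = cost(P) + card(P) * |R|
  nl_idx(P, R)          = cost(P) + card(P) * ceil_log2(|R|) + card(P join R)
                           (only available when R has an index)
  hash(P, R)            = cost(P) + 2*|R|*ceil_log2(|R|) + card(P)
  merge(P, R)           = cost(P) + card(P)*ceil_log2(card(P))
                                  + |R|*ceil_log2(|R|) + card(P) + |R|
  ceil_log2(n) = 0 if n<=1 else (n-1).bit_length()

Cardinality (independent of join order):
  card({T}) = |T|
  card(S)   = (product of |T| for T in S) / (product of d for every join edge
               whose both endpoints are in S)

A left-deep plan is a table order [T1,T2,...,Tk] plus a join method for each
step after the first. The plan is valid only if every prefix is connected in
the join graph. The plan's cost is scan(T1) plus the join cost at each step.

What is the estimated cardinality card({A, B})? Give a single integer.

6000

Tables in S: A(300), B(40)
Edges inside S: B-A(d=2)
numerator = 300 * 40 = 12000
denominator = 2 = 2
card(S) = 12000 / 2 = 6000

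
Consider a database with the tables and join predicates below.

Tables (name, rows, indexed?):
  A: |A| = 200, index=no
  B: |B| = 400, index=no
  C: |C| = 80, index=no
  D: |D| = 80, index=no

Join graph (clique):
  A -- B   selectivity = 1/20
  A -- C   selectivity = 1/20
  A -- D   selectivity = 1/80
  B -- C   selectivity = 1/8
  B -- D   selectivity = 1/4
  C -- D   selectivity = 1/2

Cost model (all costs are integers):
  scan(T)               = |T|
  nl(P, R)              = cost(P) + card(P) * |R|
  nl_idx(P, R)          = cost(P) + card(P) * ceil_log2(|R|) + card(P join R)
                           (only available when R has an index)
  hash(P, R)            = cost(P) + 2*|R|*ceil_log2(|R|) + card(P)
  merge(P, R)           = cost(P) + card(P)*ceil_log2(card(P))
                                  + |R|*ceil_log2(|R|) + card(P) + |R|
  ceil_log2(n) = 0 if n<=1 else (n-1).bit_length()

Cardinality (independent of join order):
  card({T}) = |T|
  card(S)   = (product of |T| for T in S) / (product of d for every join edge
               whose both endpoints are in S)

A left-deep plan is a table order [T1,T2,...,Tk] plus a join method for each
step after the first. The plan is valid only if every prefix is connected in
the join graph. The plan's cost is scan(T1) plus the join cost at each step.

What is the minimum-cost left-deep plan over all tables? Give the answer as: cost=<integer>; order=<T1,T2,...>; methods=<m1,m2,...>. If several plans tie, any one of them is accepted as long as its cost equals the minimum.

cost=9440; order=A,D,B,C; methods=hash,merge,hash

Selinger DP (subsets sized 1..n):
  {A}: scan cost=200, card=200
  {B}: scan cost=400, card=400
  {C}: scan cost=80, card=80
  {D}: scan cost=80, card=80
  {AB}: card=4000; try (A,hash)→4000, (B,merge)→6000, (A,merge)→6200, (B,hash)→7600, (B,nl)→80200, (A,nl)→80400; best=4000 via (A,hash)
  {AC}: card=800; try (C,hash)→1520, (A,merge)→2520, (C,merge)→2640, (A,hash)→3360, (A,nl)→16080, (C,nl)→16200; best=1520 via (C,hash)
  {AD}: card=200; try (D,hash)→1520, (A,merge)→2520, (D,merge)→2640, (A,hash)→3360, (A,nl)→16080, (D,nl)→16200; best=1520 via (D,hash)
  {BC}: card=4000; try (C,hash)→1920, (B,merge)→4720, (C,merge)→5040, (B,hash)→7360, (B,nl)→32080, (C,nl)→32400; best=1920 via (C,hash)
  {BD}: card=8000; try (D,hash)→1920, (B,merge)→4720, (D,merge)→5040, (B,hash)→7360, (B,nl)→32080, (D,nl)→32400; best=1920 via (D,hash)
  {CD}: card=3200; try (D,hash)→1280, (C,hash)→1280, (D,merge)→1360, (C,merge)→1360, (D,nl)→6480, (C,nl)→6480; best=1280 via (D,hash)
  {ABC}: card=2000; try (C,hash)→9120, (A,hash)→9120, (B,hash)→9520, (B,merge)→14320, (A,merge)→55720, (C,merge)→56640 …(+3); best=9120 via (C,hash)
  {ABD}: card=1000; try (B,merge)→7320, (B,hash)→8920, (D,hash)→9120, (A,hash)→13120, (D,merge)→56640, (B,nl)→81520 …(+3); best=7320 via (B,merge)
  {ACD}: card=400; try (C,hash)→2840, (D,hash)→3440, (C,merge)→3960, (A,hash)→7680, (D,merge)→10960, (C,nl)→17520 …(+3); best=2840 via (C,hash)
  {BCD}: card=40000; try (D,hash)→7040, (C,hash)→11040, (B,hash)→11680, (B,merge)→46880, (D,merge)→54560, (C,merge)→114560 …(+3); best=7040 via (D,hash)
  {ABCD}: card=250; try (C,hash)→9440, (B,hash)→10440, (B,merge)→10840, (D,hash)→12240, (C,merge)→18960, (D,merge)→33760 …(+6); best=9440 via (C,hash)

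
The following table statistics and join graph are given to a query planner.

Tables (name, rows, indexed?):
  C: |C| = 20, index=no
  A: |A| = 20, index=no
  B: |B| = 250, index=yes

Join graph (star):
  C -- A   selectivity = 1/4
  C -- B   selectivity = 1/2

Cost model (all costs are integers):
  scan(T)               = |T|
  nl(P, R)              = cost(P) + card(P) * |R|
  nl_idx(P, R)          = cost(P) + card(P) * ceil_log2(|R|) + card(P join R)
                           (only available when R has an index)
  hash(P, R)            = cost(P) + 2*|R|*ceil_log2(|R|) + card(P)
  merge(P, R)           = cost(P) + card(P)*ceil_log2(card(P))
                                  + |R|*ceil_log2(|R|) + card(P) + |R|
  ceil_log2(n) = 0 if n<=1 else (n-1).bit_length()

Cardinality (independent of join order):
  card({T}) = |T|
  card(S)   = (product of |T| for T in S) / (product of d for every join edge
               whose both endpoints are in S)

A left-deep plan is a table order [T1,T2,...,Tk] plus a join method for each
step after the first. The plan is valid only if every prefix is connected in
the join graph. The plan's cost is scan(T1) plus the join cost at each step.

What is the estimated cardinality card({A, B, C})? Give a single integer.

12500

Tables in S: A(20), B(250), C(20)
Edges inside S: C-A(d=4), C-B(d=2)
numerator = 20 * 250 * 20 = 100000
denominator = 4 * 2 = 8
card(S) = 100000 / 8 = 12500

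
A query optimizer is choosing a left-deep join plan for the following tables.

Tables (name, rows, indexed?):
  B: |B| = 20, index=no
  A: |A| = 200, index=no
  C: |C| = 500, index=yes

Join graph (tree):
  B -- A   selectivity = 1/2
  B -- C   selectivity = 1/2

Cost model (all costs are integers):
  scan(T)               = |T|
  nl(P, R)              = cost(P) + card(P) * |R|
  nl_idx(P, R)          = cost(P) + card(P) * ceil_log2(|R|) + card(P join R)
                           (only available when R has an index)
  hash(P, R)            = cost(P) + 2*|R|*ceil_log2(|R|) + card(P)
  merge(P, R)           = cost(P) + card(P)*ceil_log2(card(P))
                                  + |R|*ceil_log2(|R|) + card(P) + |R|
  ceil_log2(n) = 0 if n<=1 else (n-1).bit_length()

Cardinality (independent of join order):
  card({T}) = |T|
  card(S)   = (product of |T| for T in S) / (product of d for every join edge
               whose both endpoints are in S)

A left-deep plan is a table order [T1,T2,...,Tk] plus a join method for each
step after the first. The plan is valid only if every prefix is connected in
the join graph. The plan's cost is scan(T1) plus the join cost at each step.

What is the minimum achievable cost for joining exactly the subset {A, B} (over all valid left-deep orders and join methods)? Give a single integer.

Selinger DP over subsets of {A,B}:
  {B}: scan cost=20, card=20
  {A}: scan cost=200, card=200
  {AB}: card=2000; try (B,hash)→600, (A,merge)→1940, (B,merge)→2120, (A,hash)→3240, (A,nl)→4020, (B,nl)→4200; best=600 via (B,hash)

600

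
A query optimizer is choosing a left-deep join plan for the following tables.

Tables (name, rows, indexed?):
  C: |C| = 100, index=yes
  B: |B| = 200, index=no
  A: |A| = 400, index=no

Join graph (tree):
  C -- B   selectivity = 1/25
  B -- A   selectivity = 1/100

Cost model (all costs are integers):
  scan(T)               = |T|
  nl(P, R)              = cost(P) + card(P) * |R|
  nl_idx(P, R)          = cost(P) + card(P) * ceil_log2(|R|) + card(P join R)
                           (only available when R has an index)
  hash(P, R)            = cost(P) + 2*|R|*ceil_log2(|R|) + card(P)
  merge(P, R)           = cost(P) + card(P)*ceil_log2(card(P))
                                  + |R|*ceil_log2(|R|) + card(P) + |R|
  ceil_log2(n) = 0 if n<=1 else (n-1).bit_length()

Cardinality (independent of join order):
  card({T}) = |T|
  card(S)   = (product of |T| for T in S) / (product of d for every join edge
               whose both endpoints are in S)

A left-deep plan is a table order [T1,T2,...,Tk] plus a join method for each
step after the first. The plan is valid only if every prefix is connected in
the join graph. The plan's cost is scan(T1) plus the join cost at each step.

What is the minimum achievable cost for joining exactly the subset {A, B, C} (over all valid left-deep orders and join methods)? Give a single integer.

Selinger DP over subsets of {A,B,C}:
  {C}: scan cost=100, card=100
  {B}: scan cost=200, card=200
  {A}: scan cost=400, card=400
  {BC}: card=800; try (C,hash)→1800, (C,nl_idx)→2400, (B,merge)→2700, (C,merge)→2800, (B,hash)→3400, (B,nl)→20100 …(+1); best=1800 via (C,hash)
  {AB}: card=800; try (B,hash)→4000, (A,merge)→6000, (B,merge)→6200, (A,hash)→7600, (A,nl)→80200, (B,nl)→80400; best=4000 via (B,hash)
  {ABC}: card=3200; try (C,hash)→6200, (A,hash)→9800, (C,nl_idx)→12800, (C,merge)→13600, (A,merge)→14600, (C,nl)→84000 …(+1); best=6200 via (C,hash)

6200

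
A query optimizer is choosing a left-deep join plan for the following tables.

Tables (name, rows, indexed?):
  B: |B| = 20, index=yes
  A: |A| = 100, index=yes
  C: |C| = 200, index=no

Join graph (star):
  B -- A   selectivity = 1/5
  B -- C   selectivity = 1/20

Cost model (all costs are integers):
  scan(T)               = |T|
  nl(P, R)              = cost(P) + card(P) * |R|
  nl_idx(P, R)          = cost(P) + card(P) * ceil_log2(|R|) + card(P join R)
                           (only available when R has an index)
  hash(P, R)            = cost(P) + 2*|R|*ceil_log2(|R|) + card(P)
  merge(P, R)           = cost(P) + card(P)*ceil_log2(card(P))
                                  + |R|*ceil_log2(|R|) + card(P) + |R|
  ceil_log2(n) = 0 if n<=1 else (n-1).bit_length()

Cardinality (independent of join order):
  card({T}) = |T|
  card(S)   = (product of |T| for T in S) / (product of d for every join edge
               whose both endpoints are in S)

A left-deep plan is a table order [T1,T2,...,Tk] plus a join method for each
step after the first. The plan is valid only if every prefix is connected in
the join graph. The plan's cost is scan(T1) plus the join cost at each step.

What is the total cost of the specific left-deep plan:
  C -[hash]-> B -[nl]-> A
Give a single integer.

step 1: scan C: cost=200, card=200
step 2: join B via hash
    card(P join B) = 200*20/(20) = 200
    cost = 200 + 2*20*5 + 200 = 600
step 3: join A via nl
    card(P join A) = 200*100/(5) = 4000
    cost = 600 + 200*100 = 20600

20600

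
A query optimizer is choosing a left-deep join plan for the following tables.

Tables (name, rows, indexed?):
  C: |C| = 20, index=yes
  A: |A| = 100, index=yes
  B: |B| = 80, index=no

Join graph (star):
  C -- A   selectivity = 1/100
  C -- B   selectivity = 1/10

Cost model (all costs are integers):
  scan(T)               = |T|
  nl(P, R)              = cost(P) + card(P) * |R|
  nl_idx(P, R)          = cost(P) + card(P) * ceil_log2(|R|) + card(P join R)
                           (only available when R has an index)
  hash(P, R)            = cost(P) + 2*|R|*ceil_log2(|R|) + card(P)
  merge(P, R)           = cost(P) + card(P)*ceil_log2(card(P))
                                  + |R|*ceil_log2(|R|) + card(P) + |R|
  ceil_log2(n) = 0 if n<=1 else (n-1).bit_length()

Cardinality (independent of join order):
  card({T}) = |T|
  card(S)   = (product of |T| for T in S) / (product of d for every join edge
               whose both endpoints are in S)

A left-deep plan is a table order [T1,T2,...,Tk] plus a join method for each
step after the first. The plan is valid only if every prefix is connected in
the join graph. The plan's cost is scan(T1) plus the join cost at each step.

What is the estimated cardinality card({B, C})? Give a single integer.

160

Tables in S: B(80), C(20)
Edges inside S: C-B(d=10)
numerator = 80 * 20 = 1600
denominator = 10 = 10
card(S) = 1600 / 10 = 160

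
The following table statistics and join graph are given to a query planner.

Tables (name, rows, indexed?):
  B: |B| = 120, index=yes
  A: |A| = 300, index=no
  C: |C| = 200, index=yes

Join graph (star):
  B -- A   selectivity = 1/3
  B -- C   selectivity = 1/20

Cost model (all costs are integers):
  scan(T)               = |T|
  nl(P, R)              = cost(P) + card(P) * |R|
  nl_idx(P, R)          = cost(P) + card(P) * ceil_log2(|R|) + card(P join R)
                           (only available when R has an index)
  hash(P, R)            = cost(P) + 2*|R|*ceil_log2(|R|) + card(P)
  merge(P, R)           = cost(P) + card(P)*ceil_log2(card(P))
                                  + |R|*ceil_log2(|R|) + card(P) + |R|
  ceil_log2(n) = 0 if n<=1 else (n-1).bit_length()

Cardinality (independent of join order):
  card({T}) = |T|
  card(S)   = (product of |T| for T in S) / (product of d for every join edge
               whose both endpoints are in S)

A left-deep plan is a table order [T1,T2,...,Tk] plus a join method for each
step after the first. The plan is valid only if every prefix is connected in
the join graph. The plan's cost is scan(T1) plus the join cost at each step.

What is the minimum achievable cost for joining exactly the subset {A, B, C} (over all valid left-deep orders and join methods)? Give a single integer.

8680

Selinger DP over subsets of {A,B,C}:
  {B}: scan cost=120, card=120
  {A}: scan cost=300, card=300
  {C}: scan cost=200, card=200
  {AB}: card=12000; try (B,hash)→2280, (A,merge)→4080, (B,merge)→4260, (A,hash)→5640, (B,nl_idx)→14400, (A,nl)→36120 …(+1); best=2280 via (B,hash)
  {BC}: card=1200; try (B,hash)→2080, (C,nl_idx)→2280, (B,nl_idx)→2800, (C,merge)→2880, (B,merge)→2960, (C,hash)→3440 …(+2); best=2080 via (B,hash)
  {ABC}: card=120000; try (A,hash)→8680, (C,hash)→17480, (A,merge)→19480, (C,merge)→184080, (C,nl_idx)→218280, (A,nl)→362080 …(+1); best=8680 via (A,hash)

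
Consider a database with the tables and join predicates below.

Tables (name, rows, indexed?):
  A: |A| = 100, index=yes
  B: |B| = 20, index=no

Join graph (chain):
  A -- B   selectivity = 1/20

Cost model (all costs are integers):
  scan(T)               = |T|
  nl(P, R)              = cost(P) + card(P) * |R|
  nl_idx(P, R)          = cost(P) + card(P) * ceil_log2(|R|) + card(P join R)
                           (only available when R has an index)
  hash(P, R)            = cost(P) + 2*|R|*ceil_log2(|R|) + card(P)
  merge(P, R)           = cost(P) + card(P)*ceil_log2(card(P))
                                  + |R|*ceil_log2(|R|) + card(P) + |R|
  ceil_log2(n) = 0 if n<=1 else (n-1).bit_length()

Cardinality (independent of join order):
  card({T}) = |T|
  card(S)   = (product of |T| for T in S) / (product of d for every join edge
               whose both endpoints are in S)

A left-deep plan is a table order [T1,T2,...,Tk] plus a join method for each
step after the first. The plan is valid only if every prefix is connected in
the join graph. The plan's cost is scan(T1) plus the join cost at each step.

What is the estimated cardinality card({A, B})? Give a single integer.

100

Tables in S: A(100), B(20)
Edges inside S: A-B(d=20)
numerator = 100 * 20 = 2000
denominator = 20 = 20
card(S) = 2000 / 20 = 100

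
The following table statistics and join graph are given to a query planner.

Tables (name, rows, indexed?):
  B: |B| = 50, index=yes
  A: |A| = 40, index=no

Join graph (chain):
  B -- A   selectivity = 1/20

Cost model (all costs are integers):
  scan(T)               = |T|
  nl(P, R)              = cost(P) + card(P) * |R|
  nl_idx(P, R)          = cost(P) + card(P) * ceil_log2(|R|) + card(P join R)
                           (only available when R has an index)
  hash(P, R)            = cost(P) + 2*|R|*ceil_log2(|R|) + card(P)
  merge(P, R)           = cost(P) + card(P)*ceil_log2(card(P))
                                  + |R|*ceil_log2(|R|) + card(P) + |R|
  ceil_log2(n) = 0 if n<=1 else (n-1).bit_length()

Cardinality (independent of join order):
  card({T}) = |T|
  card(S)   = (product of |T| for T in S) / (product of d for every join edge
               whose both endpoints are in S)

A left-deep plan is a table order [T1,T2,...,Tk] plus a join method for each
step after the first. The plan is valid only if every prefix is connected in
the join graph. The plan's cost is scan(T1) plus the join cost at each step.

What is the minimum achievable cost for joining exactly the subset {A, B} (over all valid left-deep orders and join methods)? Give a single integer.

380

Selinger DP over subsets of {A,B}:
  {B}: scan cost=50, card=50
  {A}: scan cost=40, card=40
  {AB}: card=100; try (B,nl_idx)→380, (A,hash)→580, (B,merge)→670, (B,hash)→680, (A,merge)→680, (B,nl)→2040 …(+1); best=380 via (B,nl_idx)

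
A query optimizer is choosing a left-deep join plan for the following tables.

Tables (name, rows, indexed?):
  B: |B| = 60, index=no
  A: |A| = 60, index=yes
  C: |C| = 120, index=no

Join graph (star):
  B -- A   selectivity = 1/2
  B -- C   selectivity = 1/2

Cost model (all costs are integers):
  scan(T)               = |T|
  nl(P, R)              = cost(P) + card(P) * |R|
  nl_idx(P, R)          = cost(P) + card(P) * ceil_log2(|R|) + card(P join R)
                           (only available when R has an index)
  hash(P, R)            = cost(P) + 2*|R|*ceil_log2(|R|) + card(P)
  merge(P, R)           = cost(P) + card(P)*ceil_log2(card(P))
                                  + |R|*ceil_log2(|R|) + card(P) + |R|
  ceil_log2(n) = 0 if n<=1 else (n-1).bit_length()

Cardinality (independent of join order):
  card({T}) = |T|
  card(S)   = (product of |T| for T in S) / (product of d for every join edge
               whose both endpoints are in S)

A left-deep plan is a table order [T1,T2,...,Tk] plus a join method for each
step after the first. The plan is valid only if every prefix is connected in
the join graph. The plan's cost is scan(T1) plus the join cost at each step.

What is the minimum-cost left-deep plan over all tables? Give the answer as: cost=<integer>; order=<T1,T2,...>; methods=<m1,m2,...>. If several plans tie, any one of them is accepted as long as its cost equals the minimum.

cost=4320; order=A,B,C; methods=hash,hash

Selinger DP (subsets sized 1..n):
  {B}: scan cost=60, card=60
  {A}: scan cost=60, card=60
  {C}: scan cost=120, card=120
  {AB}: card=1800; try (B,hash)→840, (A,hash)→840, (B,merge)→900, (A,merge)→900, (A,nl_idx)→2220, (B,nl)→3660 …(+1); best=840 via (B,hash)
  {BC}: card=3600; try (B,hash)→960, (C,merge)→1440, (B,merge)→1500, (C,hash)→1800, (C,nl)→7260, (B,nl)→7320; best=960 via (B,hash)
  {ABC}: card=108000; try (C,hash)→4320, (A,hash)→5280, (C,merge)→23400, (A,merge)→48180, (A,nl_idx)→130560, (C,nl)→216840 …(+1); best=4320 via (C,hash)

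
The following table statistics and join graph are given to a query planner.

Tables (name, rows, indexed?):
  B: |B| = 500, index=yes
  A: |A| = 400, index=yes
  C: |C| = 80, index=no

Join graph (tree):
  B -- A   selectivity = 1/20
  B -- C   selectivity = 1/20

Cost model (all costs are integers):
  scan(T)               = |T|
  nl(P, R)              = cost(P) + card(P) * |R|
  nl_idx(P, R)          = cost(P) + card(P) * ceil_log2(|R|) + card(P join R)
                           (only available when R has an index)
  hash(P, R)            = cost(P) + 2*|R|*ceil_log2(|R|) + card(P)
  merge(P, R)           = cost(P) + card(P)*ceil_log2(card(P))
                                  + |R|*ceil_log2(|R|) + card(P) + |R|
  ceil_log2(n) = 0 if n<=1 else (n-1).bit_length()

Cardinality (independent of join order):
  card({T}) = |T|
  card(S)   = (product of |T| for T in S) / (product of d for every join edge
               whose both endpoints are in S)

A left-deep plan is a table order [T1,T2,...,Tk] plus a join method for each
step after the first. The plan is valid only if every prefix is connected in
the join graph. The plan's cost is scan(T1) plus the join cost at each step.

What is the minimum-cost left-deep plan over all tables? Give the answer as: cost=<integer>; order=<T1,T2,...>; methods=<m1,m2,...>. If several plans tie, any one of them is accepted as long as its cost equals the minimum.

Selinger DP (subsets sized 1..n):
  {B}: scan cost=500, card=500
  {A}: scan cost=400, card=400
  {C}: scan cost=80, card=80
  {AB}: card=10000; try (A,hash)→8200, (B,merge)→9400, (A,merge)→9500, (B,hash)→9800, (B,nl_idx)→14000, (A,nl_idx)→15000 …(+2); best=8200 via (A,hash)
  {BC}: card=2000; try (C,hash)→2120, (B,nl_idx)→2800, (B,merge)→5720, (C,merge)→6140, (B,hash)→9160, (B,nl)→40080 …(+1); best=2120 via (C,hash)
  {ABC}: card=40000; try (A,hash)→11320, (C,hash)→19320, (A,merge)→30120, (A,nl_idx)→60120, (C,merge)→158840, (A,nl)→802120 …(+1); best=11320 via (A,hash)

cost=11320; order=B,C,A; methods=hash,hash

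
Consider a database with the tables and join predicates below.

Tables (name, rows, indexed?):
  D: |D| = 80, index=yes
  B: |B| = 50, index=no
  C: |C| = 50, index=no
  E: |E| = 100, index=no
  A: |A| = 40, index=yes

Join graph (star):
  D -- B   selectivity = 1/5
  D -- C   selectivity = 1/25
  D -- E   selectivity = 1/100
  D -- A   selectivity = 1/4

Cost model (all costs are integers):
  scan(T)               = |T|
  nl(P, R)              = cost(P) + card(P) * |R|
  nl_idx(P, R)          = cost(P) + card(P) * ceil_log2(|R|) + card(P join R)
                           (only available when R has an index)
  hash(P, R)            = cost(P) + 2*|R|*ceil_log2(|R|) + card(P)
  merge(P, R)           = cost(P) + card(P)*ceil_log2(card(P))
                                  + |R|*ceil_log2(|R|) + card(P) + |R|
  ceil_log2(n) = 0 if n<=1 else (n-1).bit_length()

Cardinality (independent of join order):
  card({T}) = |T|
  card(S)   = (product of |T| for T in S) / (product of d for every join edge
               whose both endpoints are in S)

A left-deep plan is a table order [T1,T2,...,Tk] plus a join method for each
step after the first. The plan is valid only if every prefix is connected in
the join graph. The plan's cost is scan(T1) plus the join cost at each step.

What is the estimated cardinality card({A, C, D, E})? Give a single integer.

Tables in S: A(40), C(50), D(80), E(100)
Edges inside S: D-C(d=25), D-E(d=100), D-A(d=4)
numerator = 40 * 50 * 80 * 100 = 16000000
denominator = 25 * 100 * 4 = 10000
card(S) = 16000000 / 10000 = 1600

1600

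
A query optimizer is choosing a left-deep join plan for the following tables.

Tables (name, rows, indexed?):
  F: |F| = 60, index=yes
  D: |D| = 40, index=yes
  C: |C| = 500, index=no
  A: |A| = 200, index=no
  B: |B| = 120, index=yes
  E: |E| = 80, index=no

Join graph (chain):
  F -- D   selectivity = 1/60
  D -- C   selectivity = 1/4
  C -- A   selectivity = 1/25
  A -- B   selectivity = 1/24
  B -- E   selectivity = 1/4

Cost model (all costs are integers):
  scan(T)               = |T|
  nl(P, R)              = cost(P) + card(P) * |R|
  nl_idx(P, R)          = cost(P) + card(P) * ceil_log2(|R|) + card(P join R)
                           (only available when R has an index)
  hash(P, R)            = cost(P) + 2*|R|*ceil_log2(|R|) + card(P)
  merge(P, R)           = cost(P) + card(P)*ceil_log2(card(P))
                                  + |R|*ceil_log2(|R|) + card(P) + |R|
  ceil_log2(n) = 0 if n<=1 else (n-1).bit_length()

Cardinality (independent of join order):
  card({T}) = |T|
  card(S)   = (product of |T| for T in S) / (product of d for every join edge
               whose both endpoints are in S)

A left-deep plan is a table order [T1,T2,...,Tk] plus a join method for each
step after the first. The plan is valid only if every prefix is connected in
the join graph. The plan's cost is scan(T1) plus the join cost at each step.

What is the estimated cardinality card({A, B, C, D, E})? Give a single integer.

Tables in S: A(200), B(120), C(500), D(40), E(80)
Edges inside S: D-C(d=4), C-A(d=25), A-B(d=24), B-E(d=4)
numerator = 200 * 120 * 500 * 40 * 80 = 38400000000
denominator = 4 * 25 * 24 * 4 = 9600
card(S) = 38400000000 / 9600 = 4000000

4000000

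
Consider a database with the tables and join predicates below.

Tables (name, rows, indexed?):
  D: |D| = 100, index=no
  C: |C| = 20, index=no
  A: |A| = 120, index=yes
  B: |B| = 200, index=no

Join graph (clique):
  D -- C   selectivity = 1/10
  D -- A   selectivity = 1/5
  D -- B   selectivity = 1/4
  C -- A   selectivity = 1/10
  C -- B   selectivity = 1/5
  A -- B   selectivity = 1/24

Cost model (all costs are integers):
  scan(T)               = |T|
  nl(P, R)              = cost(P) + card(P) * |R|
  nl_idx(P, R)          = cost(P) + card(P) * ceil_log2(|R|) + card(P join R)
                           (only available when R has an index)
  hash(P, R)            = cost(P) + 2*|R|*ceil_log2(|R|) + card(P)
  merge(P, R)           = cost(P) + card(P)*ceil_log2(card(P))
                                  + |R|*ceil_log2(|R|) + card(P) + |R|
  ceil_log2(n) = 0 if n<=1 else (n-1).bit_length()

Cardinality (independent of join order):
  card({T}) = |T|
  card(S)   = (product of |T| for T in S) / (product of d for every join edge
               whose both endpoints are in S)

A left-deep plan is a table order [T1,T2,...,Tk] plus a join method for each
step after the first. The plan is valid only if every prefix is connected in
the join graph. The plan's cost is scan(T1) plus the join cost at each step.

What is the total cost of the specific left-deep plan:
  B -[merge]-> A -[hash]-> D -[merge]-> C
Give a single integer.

step 1: scan B: cost=200, card=200
step 2: join A via merge
    card(P join A) = 200*120/(24) = 1000
    cost = 200 + 200*8 + 120*7 + 200 + 120 = 2960
step 3: join D via hash
    card(P join D) = 1000*100/(5*4) = 5000
    cost = 2960 + 2*100*7 + 1000 = 5360
step 4: join C via merge
    card(P join C) = 5000*20/(10*10*5) = 200
    cost = 5360 + 5000*13 + 20*5 + 5000 + 20 = 75480

75480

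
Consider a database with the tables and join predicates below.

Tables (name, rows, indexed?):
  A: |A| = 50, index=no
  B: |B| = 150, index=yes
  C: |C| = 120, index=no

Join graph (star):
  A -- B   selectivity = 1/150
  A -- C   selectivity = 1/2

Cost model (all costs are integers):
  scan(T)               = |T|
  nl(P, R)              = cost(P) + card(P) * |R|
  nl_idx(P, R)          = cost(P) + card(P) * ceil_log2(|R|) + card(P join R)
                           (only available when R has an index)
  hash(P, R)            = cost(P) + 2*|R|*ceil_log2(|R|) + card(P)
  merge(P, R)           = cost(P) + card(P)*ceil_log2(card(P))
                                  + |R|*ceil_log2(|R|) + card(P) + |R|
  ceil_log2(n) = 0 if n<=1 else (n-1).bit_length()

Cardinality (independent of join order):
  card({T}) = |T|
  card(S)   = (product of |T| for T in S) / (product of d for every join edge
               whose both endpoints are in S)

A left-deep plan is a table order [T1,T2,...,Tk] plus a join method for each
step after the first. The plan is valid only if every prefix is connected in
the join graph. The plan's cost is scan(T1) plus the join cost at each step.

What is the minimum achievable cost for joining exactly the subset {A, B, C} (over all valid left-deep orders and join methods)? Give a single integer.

Selinger DP over subsets of {A,B,C}:
  {A}: scan cost=50, card=50
  {B}: scan cost=150, card=150
  {C}: scan cost=120, card=120
  {AB}: card=50; try (B,nl_idx)→500, (A,hash)→900, (B,merge)→1750, (A,merge)→1850, (B,hash)→2500, (B,nl)→7550 …(+1); best=500 via (B,nl_idx)
  {AC}: card=3000; try (A,hash)→840, (C,merge)→1360, (A,merge)→1430, (C,hash)→1780, (C,nl)→6050, (A,nl)→6120; best=840 via (A,hash)
  {ABC}: card=3000; try (C,merge)→1810, (C,hash)→2230, (B,hash)→6240, (C,nl)→6500, (B,nl_idx)→27840, (B,merge)→41190 …(+1); best=1810 via (C,merge)

1810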